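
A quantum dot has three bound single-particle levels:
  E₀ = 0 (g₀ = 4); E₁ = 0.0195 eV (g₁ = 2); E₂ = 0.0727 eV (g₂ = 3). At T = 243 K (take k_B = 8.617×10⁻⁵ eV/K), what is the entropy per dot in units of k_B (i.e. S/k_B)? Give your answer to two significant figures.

1.8

k_BT = 8.617×10⁻⁵ × 243 K = 0.02094 eV.
Eᵢ/kT = 0, 0.9312, 3.472.
Z = Σ gᵢe^(−Eᵢ/kT) = 4·e^(−0) + 2·e^(−0.9312) + 3·e^(−3.472) = 4.000 + 0.7882 + 0.09316 = 4.881.
⟨E⟩ = Σ EᵢPᵢ = 0.004536 eV.
S/k_B = ln Z + ⟨E⟩/kT = ln(4.881) + 0.004536/0.02094 = 1.585 + 0.2166 = 1.8.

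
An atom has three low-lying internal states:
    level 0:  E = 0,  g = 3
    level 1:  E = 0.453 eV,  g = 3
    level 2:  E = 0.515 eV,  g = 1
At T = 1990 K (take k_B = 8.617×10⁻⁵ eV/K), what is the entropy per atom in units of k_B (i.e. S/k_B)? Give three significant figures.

1.40

k_BT = 8.617×10⁻⁵ × 1990 K = 0.17148 eV.
Eᵢ/kT = 0, 2.6417, 3.0033.
Z = Σ gᵢe^(−Eᵢ/kT) = 3·e^(−0) + 3·e^(−2.6417) + 1·e^(−3.0033) = 3.0000 + 0.21372 + 0.049623 = 3.2633.
⟨E⟩ = Σ EᵢPᵢ = 0.037499 eV.
S/k_B = ln Z + ⟨E⟩/kT = ln(3.2633) + 0.037499/0.17148 = 1.1827 + 0.21868 = 1.40.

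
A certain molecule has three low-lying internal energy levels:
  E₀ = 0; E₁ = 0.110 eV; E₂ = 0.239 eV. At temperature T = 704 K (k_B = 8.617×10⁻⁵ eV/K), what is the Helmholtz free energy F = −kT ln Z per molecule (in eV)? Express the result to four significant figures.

k_BT = 8.617×10⁻⁵ × 704 K = 0.0606637 eV.
Eᵢ/kT = 0, 1.81328, 3.93975.
Z = Σ e^(−Eᵢ/kT) = e^(−0) + e^(−1.81328) + e^(−3.93975) = 1.00000 + 0.163118 + 0.0194531 = 1.18257.
F = −kT ln Z = −0.0606637 × ln(1.18257) = −0.0606637 × 0.167690 = -0.01017 eV.

-0.01017 eV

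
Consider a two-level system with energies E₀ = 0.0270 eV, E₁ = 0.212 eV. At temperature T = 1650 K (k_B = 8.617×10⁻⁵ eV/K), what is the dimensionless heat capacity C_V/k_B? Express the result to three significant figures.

0.285

k_BT = 8.617×10⁻⁵ × 1650 K = 0.14218 eV.
Eᵢ/kT = 0.18990, 1.4911.
Z = Σ e^(−Eᵢ/kT) = e^(−0.18990) + e^(−1.4911) = 0.82704 + 0.22512 = 1.0522.
⟨E⟩ = 0.066580 eV, ⟨E²⟩ = 0.010189 eV².
C_V/k_B = (⟨E²⟩ − ⟨E⟩²)/(kT)² = (0.010189 − 0.0044329)/0.020215 = 0.285.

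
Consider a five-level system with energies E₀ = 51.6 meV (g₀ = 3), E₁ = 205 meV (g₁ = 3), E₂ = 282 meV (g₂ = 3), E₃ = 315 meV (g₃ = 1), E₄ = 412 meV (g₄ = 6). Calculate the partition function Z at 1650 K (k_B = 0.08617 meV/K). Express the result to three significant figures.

k_BT = 0.08617 × 1650 K = 142.18 meV.
Eᵢ/kT = 0.36292, 1.4418, 1.9834, 2.2155, 2.8977.
Z = Σ gᵢe^(−Eᵢ/kT) = 3·e^(−0.36292) + 3·e^(−1.4418) + 3·e^(−1.9834) + 1·e^(−2.2155) + 6·e^(−2.8977) = 2.0869 + 0.70951 + 0.41280 + 0.10910 + 0.33090 = 3.6492.

Z = 3.65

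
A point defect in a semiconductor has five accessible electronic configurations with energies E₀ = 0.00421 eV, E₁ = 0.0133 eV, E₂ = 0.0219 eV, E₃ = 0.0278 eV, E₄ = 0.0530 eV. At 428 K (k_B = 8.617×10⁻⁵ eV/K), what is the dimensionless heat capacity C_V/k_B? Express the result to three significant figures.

0.137

k_BT = 8.617×10⁻⁵ × 428 K = 0.036881 eV.
Eᵢ/kT = 0.11415, 0.36062, 0.59380, 0.75378, 1.4371.
Z = Σ e^(−Eᵢ/kT) = e^(−0.11415) + e^(−0.36062) + e^(−0.59380) + e^(−0.75378) + e^(−1.4371) = 0.89212 + 0.69724 + 0.55222 + 0.47058 + 0.23762 = 2.8498.
⟨E⟩ = 0.017825 eV, ⟨E²⟩ = 0.00050360 eV².
C_V/k_B = (⟨E²⟩ − ⟨E⟩²)/(kT)² = (0.00050360 − 0.00031773)/0.0013602 = 0.137.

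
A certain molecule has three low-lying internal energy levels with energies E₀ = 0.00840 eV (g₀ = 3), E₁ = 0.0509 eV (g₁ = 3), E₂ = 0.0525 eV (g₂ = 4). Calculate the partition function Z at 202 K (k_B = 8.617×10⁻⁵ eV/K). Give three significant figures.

k_BT = 8.617×10⁻⁵ × 202 K = 0.017406 eV.
Eᵢ/kT = 0.48259, 2.9243, 3.0162.
Z = Σ gᵢe^(−Eᵢ/kT) = 3·e^(−0.48259) + 3·e^(−2.9243) + 4·e^(−3.0162) = 1.8515 + 0.16111 + 0.19595 = 2.2086.

Z = 2.21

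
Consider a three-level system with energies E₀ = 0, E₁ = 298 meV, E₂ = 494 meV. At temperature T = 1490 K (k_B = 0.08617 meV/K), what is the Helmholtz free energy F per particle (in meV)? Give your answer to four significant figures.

-14.49 meV

k_BT = 0.08617 × 1490 K = 128.393 meV.
Eᵢ/kT = 0, 2.32100, 3.84756.
Z = Σ e^(−Eᵢ/kT) = e^(−0) + e^(−2.32100) + e^(−3.84756) = 1.00000 + 0.0981754 + 0.0213317 = 1.11951.
F = −kT ln Z = −128.393 × ln(1.11951) = −128.393 × 0.112891 = -14.49 meV.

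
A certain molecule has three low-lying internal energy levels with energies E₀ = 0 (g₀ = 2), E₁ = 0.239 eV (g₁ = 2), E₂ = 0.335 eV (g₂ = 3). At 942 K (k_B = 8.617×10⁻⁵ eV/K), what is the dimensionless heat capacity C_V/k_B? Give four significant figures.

k_BT = 8.617×10⁻⁵ × 942 K = 0.0811721 eV.
Eᵢ/kT = 0, 2.94436, 4.12703.
Z = Σ gᵢe^(−Eᵢ/kT) = 2·e^(−0) + 2·e^(−2.94436) + 3·e^(−4.12703) = 2.00000 + 0.105271 + 0.0483921 = 2.15366.
⟨E⟩ = 0.0192097 eV, ⟨E²⟩ = 0.00531374 eV².
C_V/k_B = (⟨E²⟩ − ⟨E⟩²)/(kT)² = (0.00531374 − 0.000369013)/0.00658891 = 0.7505.

0.7505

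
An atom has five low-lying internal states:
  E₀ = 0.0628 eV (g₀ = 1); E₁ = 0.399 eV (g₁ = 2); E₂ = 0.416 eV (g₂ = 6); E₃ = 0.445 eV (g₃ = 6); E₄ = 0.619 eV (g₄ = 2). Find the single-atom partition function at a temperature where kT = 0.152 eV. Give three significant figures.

Eᵢ/kT = 0.41316, 2.6250, 2.7368, 2.9276, 4.0724.
Z = Σ gᵢe^(−Eᵢ/kT) = 1·e^(−0.41316) + 2·e^(−2.6250) + 6·e^(−2.7368) + 6·e^(−2.9276) + 2·e^(−4.0724) = 0.66156 + 0.14488 + 0.38866 + 0.32115 + 0.034073 = 1.5503.

Z = 1.55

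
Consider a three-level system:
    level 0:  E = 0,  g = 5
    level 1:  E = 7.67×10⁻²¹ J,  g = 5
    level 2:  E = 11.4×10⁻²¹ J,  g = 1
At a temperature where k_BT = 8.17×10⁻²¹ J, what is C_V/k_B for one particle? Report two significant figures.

0.21

Eᵢ/kT = 0, 0.9388, 1.395.
Z = Σ gᵢe^(−Eᵢ/kT) = 5·e^(−0) + 5·e^(−0.9388) + 1·e^(−1.395) = 5.000 + 1.955 + 0.2478 = 7.203.
⟨E⟩ = 2.474, ⟨E²⟩ = 20.44.
C_V/k_B = (⟨E²⟩ − ⟨E⟩²)/(kT)² = (20.44 − 6.121)/66.75 = 0.21.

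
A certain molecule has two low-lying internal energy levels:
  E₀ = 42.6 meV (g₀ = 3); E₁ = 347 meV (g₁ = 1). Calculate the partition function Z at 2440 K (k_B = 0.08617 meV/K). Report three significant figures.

k_BT = 0.08617 × 2440 K = 210.25 meV.
Eᵢ/kT = 0.20262, 1.6504.
Z = Σ gᵢe^(−Eᵢ/kT) = 3·e^(−0.20262) + 1·e^(−1.6504) = 2.4498 + 0.19197 = 2.6418.

Z = 2.64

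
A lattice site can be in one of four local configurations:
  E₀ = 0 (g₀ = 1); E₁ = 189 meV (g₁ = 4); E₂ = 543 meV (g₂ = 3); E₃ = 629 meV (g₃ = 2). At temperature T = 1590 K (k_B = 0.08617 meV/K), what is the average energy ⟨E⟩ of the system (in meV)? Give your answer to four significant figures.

k_BT = 0.08617 × 1590 K = 137.010 meV.
Eᵢ/kT = 0, 1.37946, 3.96321, 4.59091.
Z = Σ gᵢe^(−Eᵢ/kT) = 1·e^(−0) + 4·e^(−1.37946) + 3·e^(−3.96321) + 2·e^(−4.59091) = 1.00000 + 1.00686 + 0.0570061 + 0.0202872 = 2.08415.
⟨E⟩ = Σ Eᵢ gᵢe^(−Eᵢ/kT) / Z = (0·1.00000 + 189·1.00686 + 543·0.0570061 + 629·0.0202872) / 2.08415 = 112.3 meV.

112.3 meV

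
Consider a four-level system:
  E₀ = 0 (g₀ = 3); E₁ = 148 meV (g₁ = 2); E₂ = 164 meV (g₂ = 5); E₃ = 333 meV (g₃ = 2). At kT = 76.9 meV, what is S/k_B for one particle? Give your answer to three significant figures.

Eᵢ/kT = 0, 1.9246, 2.1326, 4.3303.
Z = Σ gᵢe^(−Eᵢ/kT) = 3·e^(−0) + 2·e^(−1.9246) + 5·e^(−2.1326) + 2·e^(−4.3303) = 3.0000 + 0.29187 + 0.59264 + 0.026327 = 3.9108.
⟨E⟩ = Σ EᵢPᵢ = 38.140 meV.
S/k_B = ln Z + ⟨E⟩/kT = ln(3.9108) + 38.140/76.9 = 1.3637 + 0.49597 = 1.86.

1.86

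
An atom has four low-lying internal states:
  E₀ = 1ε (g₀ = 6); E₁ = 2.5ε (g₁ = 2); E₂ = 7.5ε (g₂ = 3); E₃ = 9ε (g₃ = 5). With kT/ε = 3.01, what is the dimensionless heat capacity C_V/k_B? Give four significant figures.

Eᵢ/kT = 0.332226, 0.830565, 2.49169, 2.99003.
Z = Σ gᵢe^(−Eᵢ/kT) = 6·e^(−0.332226) + 2·e^(−0.830565) + 3·e^(−2.49169) + 5·e^(−2.99003) = 4.30395 + 0.871606 + 0.248310 + 0.251430 = 5.67530.
⟨E⟩ = 1.86918 ε, ⟨E²⟩ = 7.76783 ε².
C_V/k_B = (⟨E²⟩ − ⟨E⟩²)/(kT)² = (7.76783 − 3.49383)/9.06010 = 0.4717.

0.4717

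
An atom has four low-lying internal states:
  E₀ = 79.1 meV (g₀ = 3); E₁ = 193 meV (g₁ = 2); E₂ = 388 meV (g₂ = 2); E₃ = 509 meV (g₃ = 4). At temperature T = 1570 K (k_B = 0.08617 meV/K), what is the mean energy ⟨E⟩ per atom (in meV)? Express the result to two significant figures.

130 meV

k_BT = 0.08617 × 1570 K = 135.3 meV.
Eᵢ/kT = 0.5846, 1.426, 2.868, 3.762.
Z = Σ gᵢe^(−Eᵢ/kT) = 3·e^(−0.5846) + 2·e^(−1.426) + 2·e^(−2.868) + 4·e^(−3.762) = 1.672 + 0.4805 + 0.1136 + 0.09295 = 2.359.
⟨E⟩ = Σ Eᵢ gᵢe^(−Eᵢ/kT) / Z = (79.1·1.672 + 193·0.4805 + 388·0.1136 + 509·0.09295) / 2.359 = 130 meV.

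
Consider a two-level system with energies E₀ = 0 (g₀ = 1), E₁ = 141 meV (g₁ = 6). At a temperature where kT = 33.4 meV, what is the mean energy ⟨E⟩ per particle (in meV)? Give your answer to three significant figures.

11.4 meV

Eᵢ/kT = 0, 4.2216.
Z = Σ gᵢe^(−Eᵢ/kT) = 1·e^(−0) + 6·e^(−4.2216) = 1.0000 + 0.088051 = 1.0881.
⟨E⟩ = Σ Eᵢ gᵢe^(−Eᵢ/kT) / Z = (0·1.0000 + 141·0.088051) / 1.0881 = 11.4 meV.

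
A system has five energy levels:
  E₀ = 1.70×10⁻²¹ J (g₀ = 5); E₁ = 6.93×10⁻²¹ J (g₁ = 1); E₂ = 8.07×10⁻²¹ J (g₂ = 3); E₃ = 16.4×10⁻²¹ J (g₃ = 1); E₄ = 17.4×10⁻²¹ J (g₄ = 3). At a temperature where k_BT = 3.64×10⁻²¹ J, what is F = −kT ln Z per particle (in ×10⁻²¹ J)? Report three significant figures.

-4.71 ×10⁻²¹ J

Eᵢ/kT = 0.46703, 1.9038, 2.2170, 4.5055, 4.7802.
Z = Σ gᵢe^(−Eᵢ/kT) = 5·e^(−0.46703) + 1·e^(−1.9038) + 3·e^(−2.2170) + 1·e^(−4.5055) + 3·e^(−4.7802) = 3.1343 + 0.14900 + 0.32681 + 0.011048 + 0.025183 = 3.6463.
F = −kT ln Z = −3.64 × ln(3.6463) = −3.64 × 1.2937 = -4.71 ×10⁻²¹ J.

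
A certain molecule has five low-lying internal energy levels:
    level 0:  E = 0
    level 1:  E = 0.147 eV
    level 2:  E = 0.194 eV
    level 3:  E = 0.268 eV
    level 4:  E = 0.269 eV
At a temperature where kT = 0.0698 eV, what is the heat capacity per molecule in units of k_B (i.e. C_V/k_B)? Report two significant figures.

Eᵢ/kT = 0, 2.106, 2.779, 3.840, 3.854.
Z = Σ e^(−Eᵢ/kT) = e^(−0) + e^(−2.106) + e^(−2.779) + e^(−3.840) + e^(−3.854) = 1.000 + 0.1217 + 0.06210 + 0.02149 + 0.02119 = 1.226.
⟨E⟩ = 0.03377 eV, ⟨E²⟩ = 0.006561 eV².
C_V/k_B = (⟨E²⟩ − ⟨E⟩²)/(kT)² = (0.006561 − 0.001140)/0.004872 = 1.1.

1.1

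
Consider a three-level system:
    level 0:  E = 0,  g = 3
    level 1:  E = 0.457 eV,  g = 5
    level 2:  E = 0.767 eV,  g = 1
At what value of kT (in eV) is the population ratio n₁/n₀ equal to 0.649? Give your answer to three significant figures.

n₁/n₀ = (g₁/g₀) exp[−(E₁−E₀)/kT] = 0.649.
⇒ (E₁−E₀)/kT = ln((5/3)/0.649) = ln(2.5681) = 0.94317.
kT = 0.457 eV / 0.94317 = 0.485 eV.

0.485 eV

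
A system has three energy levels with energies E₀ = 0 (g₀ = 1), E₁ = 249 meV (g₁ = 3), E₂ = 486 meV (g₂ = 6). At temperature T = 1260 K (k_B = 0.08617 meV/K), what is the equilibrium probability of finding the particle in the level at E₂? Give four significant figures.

k_BT = 0.08617 × 1260 K = 108.574 meV.
Eᵢ/kT = 0, 2.29337, 4.47621.
Z = Σ gᵢe^(−Eᵢ/kT) = 1·e^(−0) + 3·e^(−2.29337) + 6·e^(−4.47621) = 1.00000 + 0.302777 + 0.0682587 = 1.37104.
P₂ = g₂ e^(−E₂/kT) / Z = 0.0682587/1.37104 = 0.04979.

0.04979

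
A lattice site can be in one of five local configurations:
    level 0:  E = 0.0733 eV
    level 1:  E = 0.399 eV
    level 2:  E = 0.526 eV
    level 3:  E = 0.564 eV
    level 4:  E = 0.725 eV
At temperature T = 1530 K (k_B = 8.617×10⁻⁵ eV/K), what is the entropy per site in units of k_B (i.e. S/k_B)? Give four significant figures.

k_BT = 8.617×10⁻⁵ × 1530 K = 0.131840 eV.
Eᵢ/kT = 0.555977, 3.02640, 3.98968, 4.27791, 5.49909.
Z = Σ e^(−Eᵢ/kT) = e^(−0.555977) + e^(−3.02640) + e^(−3.98968) + e^(−4.27791) + e^(−5.49909) = 0.573512 + 0.0484899 + 0.0185056 + 0.0138716 + 0.00409049 = 0.658470.
⟨E⟩ = Σ EᵢPᵢ = 0.124393 eV.
S/k_B = ln Z + ⟨E⟩/kT = ln(0.658470) + 0.124393/0.131840 = -0.417836 + 0.943515 = 0.5257.

0.5257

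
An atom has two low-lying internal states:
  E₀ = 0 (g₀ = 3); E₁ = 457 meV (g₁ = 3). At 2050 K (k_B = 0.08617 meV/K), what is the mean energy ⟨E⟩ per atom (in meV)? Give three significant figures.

32.0 meV

k_BT = 0.08617 × 2050 K = 176.65 meV.
Eᵢ/kT = 0, 2.5870.
Z = Σ gᵢe^(−Eᵢ/kT) = 3·e^(−0) + 3·e^(−2.5870) = 3.0000 + 0.22574 = 3.2257.
⟨E⟩ = Σ Eᵢ gᵢe^(−Eᵢ/kT) / Z = (0·3.0000 + 457·0.22574) / 3.2257 = 32.0 meV.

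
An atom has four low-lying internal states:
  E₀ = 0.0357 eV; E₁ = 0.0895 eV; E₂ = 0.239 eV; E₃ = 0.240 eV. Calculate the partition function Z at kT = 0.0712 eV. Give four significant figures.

Z = 0.9594

Eᵢ/kT = 0.501404, 1.25702, 3.35674, 3.37079.
Z = Σ e^(−Eᵢ/kT) = e^(−0.501404) + e^(−1.25702) + e^(−3.35674) + e^(−3.37079) = 0.605680 + 0.284501 + 0.0348487 + 0.0343625 = 0.959392.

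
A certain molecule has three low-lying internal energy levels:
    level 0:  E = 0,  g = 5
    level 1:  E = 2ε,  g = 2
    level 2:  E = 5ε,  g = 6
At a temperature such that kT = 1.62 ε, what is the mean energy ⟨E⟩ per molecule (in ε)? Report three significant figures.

0.433 ε

Eᵢ/kT = 0, 1.2346, 3.0864.
Z = Σ gᵢe^(−Eᵢ/kT) = 5·e^(−0) + 2·e^(−1.2346) + 6·e^(−3.0864) = 5.0000 + 0.58190 + 0.27400 = 5.8559.
⟨E⟩ = Σ Eᵢ gᵢe^(−Eᵢ/kT) / Z = (0·5.0000 + 2·0.58190 + 5·0.27400) / 5.8559 = 0.433 ε.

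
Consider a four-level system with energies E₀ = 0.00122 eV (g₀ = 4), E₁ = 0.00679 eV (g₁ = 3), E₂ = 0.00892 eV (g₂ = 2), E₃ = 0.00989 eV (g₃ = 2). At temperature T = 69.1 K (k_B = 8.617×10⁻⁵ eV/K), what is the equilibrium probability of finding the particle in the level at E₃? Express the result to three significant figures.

k_BT = 8.617×10⁻⁵ × 69.1 K = 0.0059543 eV.
Eᵢ/kT = 0.20489, 1.1404, 1.4981, 1.6610.
Z = Σ gᵢe^(−Eᵢ/kT) = 4·e^(−0.20489) + 3·e^(−1.1404) + 2·e^(−1.4981) + 2·e^(−1.6610) = 3.2589 + 0.95907 + 0.44711 + 0.37990 = 5.0450.
P₃ = g₃ e^(−E₃/kT) / Z = 0.37990/5.0450 = 0.0753.

0.0753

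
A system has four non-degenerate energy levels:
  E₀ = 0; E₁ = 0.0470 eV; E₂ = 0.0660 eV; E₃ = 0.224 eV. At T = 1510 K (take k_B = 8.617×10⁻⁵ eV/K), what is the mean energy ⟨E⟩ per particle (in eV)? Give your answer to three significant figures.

k_BT = 8.617×10⁻⁵ × 1510 K = 0.13012 eV.
Eᵢ/kT = 0, 0.36121, 0.50722, 1.7215.
Z = Σ e^(−Eᵢ/kT) = e^(−0) + e^(−0.36121) + e^(−0.50722) + e^(−1.7215) = 1.0000 + 0.69683 + 0.60217 + 0.17880 = 2.4778.
⟨E⟩ = Σ Eᵢ e^(−Eᵢ/kT) / Z = (0·1.0000 + 0.0470·0.69683 + 0.0660·0.60217 + 0.224·0.17880) / 2.4778 = 0.0454 eV.

0.0454 eV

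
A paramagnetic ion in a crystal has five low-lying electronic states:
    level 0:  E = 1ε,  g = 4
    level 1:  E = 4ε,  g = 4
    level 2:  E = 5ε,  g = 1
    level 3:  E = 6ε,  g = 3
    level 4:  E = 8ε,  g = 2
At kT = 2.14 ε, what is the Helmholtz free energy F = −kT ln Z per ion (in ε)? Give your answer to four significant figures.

-2.650 ε

Eᵢ/kT = 0.467290, 1.86916, 2.33645, 2.80374, 3.73832.
Z = Σ gᵢe^(−Eᵢ/kT) = 4·e^(−0.467290) + 4·e^(−1.86916) + 1·e^(−2.33645) + 3·e^(−2.80374) + 2·e^(−3.73832) = 2.50679 + 0.617013 + 0.0966702 + 0.181749 + 0.0475881 = 3.44981.
F = −kT ln Z = −2.14 × ln(3.44981) = −2.14 × 1.23832 = -2.650 ε.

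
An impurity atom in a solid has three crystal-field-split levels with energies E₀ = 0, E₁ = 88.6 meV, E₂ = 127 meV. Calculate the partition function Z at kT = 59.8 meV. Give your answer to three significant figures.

Z = 1.35

Eᵢ/kT = 0, 1.4816, 2.1237.
Z = Σ e^(−Eᵢ/kT) = e^(−0) + e^(−1.4816) + e^(−2.1237) = 1.0000 + 0.22727 + 0.11959 = 1.3469.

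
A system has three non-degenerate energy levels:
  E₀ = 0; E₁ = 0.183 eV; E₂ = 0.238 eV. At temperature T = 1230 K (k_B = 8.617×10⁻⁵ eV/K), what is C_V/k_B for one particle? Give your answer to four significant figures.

k_BT = 8.617×10⁻⁵ × 1230 K = 0.105989 eV.
Eᵢ/kT = 0, 1.72659, 2.24552.
Z = Σ e^(−Eᵢ/kT) = e^(−0) + e^(−1.72659) + e^(−2.24552) = 1.00000 + 0.177890 + 0.105872 = 1.28376.
⟨E⟩ = 0.0449861 eV, ⟨E²⟩ = 0.00931200 eV².
C_V/k_B = (⟨E²⟩ − ⟨E⟩²)/(kT)² = (0.00931200 − 0.00202375)/0.0112337 = 0.6488.

0.6488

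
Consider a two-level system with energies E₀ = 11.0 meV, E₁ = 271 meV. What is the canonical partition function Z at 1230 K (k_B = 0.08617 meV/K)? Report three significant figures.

k_BT = 0.08617 × 1230 K = 105.99 meV.
Eᵢ/kT = 0.10378, 2.5568.
Z = Σ e^(−Eᵢ/kT) = e^(−0.10378) + e^(−2.5568) = 0.90142 + 0.077553 = 0.97897.

Z = 0.979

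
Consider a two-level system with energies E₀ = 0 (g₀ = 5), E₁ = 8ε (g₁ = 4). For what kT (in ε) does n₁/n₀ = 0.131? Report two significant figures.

n₁/n₀ = (g₁/g₀) exp[−(E₁−E₀)/kT] = 0.131.
⇒ (E₁−E₀)/kT = ln((4/5)/0.131) = ln(6.107) = 1.809.
kT = 8ε / 1.809 = 4.4 ε.

4.4 ε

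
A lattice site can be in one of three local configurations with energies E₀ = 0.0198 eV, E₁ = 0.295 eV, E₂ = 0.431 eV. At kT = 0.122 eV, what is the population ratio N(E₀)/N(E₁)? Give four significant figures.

n₀/n₁ = exp[−(E₀−E₁)/kT] = exp(−(-0.2752 eV)/(0.122 eV)) = exp(2.25574) = 9.542.

9.542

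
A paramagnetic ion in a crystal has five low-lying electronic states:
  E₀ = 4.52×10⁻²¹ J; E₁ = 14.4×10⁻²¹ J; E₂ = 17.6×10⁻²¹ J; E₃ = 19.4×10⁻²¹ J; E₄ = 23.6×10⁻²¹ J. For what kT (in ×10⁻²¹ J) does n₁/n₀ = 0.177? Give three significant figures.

5.71 ×10⁻²¹ J

n₁/n₀ = exp[−(E₁−E₀)/kT] = 0.177.
⇒ (E₁−E₀)/kT = ln(1/0.177) = ln(5.6497) = 1.7316.
kT = 9.88 ×10⁻²¹ J / 1.7316 = 5.71 ×10⁻²¹ J.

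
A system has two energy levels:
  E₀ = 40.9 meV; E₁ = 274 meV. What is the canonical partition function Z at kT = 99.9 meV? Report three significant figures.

Eᵢ/kT = 0.40941, 2.7427.
Z = Σ e^(−Eᵢ/kT) = e^(−0.40941) + e^(−2.7427) = 0.66404 + 0.064396 = 0.72844.

Z = 0.728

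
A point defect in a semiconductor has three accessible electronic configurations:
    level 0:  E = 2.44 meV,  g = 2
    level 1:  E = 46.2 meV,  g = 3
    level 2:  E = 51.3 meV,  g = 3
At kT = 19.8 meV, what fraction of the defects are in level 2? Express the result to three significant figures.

Eᵢ/kT = 0.12323, 2.3333, 2.5909.
Z = Σ gᵢe^(−Eᵢ/kT) = 2·e^(−0.12323) + 3·e^(−2.3333) + 3·e^(−2.5909) = 1.7681 + 0.29093 + 0.22486 = 2.2839.
P₂ = g₂ e^(−E₂/kT) / Z = 0.22486/2.2839 = 0.0985.

0.0985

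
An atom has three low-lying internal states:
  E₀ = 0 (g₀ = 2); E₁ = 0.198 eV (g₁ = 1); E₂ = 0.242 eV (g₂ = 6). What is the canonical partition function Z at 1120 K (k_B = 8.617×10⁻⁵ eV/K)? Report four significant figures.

Z = 2.617

k_BT = 8.617×10⁻⁵ × 1120 K = 0.0965104 eV.
Eᵢ/kT = 0, 2.05159, 2.50750.
Z = Σ gᵢe^(−Eᵢ/kT) = 2·e^(−0) + 1·e^(−2.05159) + 6·e^(−2.50750) = 2.00000 + 0.128530 + 0.488830 = 2.61736.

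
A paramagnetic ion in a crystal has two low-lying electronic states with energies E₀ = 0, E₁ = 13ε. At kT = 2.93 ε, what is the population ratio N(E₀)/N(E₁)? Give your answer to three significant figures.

n₀/n₁ = exp[−(E₀−E₁)/kT] = exp(−(-13ε)/(2.93ε)) = exp(4.4369) = 84.5.

84.5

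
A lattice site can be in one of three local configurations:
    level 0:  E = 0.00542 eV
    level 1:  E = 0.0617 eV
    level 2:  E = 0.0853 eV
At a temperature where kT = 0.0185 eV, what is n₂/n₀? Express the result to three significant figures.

n₂/n₀ = exp[−(E₂−E₀)/kT] = exp(−(0.07988 eV)/(0.0185 eV)) = exp(-4.3178) = 0.0133.

0.0133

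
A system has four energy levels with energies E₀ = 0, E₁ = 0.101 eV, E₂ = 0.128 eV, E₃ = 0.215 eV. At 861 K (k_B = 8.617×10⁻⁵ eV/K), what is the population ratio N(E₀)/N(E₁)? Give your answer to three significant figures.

3.90

k_BT = 8.617×10⁻⁵ × 861 K = 0.074192 eV.
n₀/n₁ = exp[−(E₀−E₁)/kT] = exp(−(-0.101 eV)/(0.074192 eV)) = exp(1.3613) = 3.90.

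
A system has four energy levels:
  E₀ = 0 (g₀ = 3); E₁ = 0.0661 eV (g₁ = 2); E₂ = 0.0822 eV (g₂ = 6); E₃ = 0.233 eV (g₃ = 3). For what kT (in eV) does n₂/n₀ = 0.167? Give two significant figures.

0.033 eV

n₂/n₀ = (g₂/g₀) exp[−(E₂−E₀)/kT] = 0.167.
⇒ (E₂−E₀)/kT = ln((6/3)/0.167) = ln(11.98) = 2.483.
kT = 0.0822 eV / 2.483 = 0.033 eV.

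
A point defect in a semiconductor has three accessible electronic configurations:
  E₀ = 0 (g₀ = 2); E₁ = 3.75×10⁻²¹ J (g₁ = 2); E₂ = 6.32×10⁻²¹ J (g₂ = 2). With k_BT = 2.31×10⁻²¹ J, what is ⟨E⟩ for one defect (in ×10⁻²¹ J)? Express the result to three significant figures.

0.911 ×10⁻²¹ J

Eᵢ/kT = 0, 1.6234, 2.7359.
Z = Σ gᵢe^(−Eᵢ/kT) = 2·e^(−0) + 2·e^(−1.6234) + 2·e^(−2.7359) = 2.0000 + 0.39445 + 0.12967 = 2.5241.
⟨E⟩ = Σ Eᵢ gᵢe^(−Eᵢ/kT) / Z = (0·2.0000 + 3.75·0.39445 + 6.32·0.12967) / 2.5241 = 0.911 ×10⁻²¹ J.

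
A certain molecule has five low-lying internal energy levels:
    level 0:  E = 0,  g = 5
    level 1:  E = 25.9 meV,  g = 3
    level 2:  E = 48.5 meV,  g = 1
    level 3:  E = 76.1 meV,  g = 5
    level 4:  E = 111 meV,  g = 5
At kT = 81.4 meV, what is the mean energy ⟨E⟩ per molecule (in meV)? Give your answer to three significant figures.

Eᵢ/kT = 0, 0.31818, 0.59582, 0.93489, 1.3636.
Z = Σ gᵢe^(−Eᵢ/kT) = 5·e^(−0) + 3·e^(−0.31818) + 1·e^(−0.59582) + 5·e^(−0.93489) + 5·e^(−1.3636) = 5.0000 + 2.1824 + 0.55111 + 1.9631 + 1.2787 = 10.975.
⟨E⟩ = Σ Eᵢ gᵢe^(−Eᵢ/kT) / Z = (0·5.0000 + 25.9·2.1824 + 48.5·0.55111 + 76.1·1.9631 + 111·1.2787) / 10.975 = 34.1 meV.

34.1 meV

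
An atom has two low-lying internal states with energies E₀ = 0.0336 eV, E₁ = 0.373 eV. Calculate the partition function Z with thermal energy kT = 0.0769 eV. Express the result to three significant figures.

Z = 0.654

Eᵢ/kT = 0.43693, 4.8505.
Z = Σ e^(−Eᵢ/kT) = e^(−0.43693) + e^(−4.8505) = 0.64602 + 0.0078245 = 0.65384.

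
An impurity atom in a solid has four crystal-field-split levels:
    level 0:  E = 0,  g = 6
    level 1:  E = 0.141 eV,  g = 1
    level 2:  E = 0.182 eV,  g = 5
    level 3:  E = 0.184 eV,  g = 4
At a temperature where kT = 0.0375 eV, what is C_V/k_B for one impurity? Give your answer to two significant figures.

Eᵢ/kT = 0, 3.760, 4.853, 4.907.
Z = Σ gᵢe^(−Eᵢ/kT) = 6·e^(−0) + 1·e^(−3.760) + 5·e^(−4.853) + 4·e^(−4.907) = 6.000 + 0.02328 + 0.03902 + 0.02958 = 6.092.
⟨E⟩ = 0.002598 eV, ⟨E²⟩ = 0.0004525 eV².
C_V/k_B = (⟨E²⟩ − ⟨E⟩²)/(kT)² = (0.0004525 − 0.000006750)/0.001406 = 0.32.

0.32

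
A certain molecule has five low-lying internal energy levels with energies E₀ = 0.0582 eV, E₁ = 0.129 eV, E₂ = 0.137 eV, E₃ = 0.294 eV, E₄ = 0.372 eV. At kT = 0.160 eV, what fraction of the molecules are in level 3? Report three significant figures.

0.0873

Eᵢ/kT = 0.36375, 0.80625, 0.85625, 1.8375, 2.3250.
Z = Σ e^(−Eᵢ/kT) = e^(−0.36375) + e^(−0.80625) + e^(−0.85625) + e^(−1.8375) + e^(−2.3250) = 0.69506 + 0.44653 + 0.42475 + 0.15921 + 0.097783 = 1.8233.
P₃ = e^(−E₃/kT) / Z = 0.15921/1.8233 = 0.0873.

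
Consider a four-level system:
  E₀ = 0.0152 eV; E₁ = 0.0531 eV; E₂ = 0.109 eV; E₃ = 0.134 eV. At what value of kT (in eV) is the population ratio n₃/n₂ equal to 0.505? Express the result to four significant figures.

n₃/n₂ = exp[−(E₃−E₂)/kT] = 0.505.
⇒ (E₃−E₂)/kT = ln(1/0.505) = ln(1.98020) = 0.683198.
kT = 0.025 eV / 0.683198 = 0.03659 eV.

0.03659 eV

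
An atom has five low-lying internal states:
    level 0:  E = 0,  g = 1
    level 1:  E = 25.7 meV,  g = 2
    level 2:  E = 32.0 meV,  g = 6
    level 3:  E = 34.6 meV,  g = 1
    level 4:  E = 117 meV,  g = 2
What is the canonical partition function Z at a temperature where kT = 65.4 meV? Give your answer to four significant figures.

Z = 6.952

Eᵢ/kT = 0, 0.392966, 0.489297, 0.529052, 1.78899.
Z = Σ gᵢe^(−Eᵢ/kT) = 1·e^(−0) + 2·e^(−0.392966) + 6·e^(−0.489297) + 1·e^(−0.529052) + 2·e^(−1.78899) = 1.00000 + 1.35010 + 3.67834 + 0.589163 + 0.334258 = 6.95186.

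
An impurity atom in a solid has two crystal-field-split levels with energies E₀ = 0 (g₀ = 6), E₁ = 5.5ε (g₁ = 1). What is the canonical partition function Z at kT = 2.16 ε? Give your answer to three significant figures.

Z = 6.08

Eᵢ/kT = 0, 2.5463.
Z = Σ gᵢe^(−Eᵢ/kT) = 6·e^(−0) + 1·e^(−2.5463) = 6.0000 + 0.078371 = 6.0784.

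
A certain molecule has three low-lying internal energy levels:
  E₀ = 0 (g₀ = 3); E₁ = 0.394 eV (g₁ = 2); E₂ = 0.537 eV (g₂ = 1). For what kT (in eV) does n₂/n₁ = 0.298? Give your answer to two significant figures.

0.28 eV

n₂/n₁ = (g₂/g₁) exp[−(E₂−E₁)/kT] = 0.298.
⇒ (E₂−E₁)/kT = ln((1/2)/0.298) = ln(1.678) = 0.5176.
kT = 0.143 eV / 0.5176 = 0.28 eV.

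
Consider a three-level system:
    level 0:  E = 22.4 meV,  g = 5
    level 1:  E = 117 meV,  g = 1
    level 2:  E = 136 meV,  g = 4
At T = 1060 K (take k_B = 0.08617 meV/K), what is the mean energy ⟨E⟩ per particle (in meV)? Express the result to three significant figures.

k_BT = 0.08617 × 1060 K = 91.340 meV.
Eᵢ/kT = 0.24524, 1.2809, 1.4889.
Z = Σ gᵢe^(−Eᵢ/kT) = 5·e^(−0.24524) + 1·e^(−1.2809) + 4·e^(−1.4889) = 3.9126 + 0.27779 + 0.90248 = 5.0929.
⟨E⟩ = Σ Eᵢ gᵢe^(−Eᵢ/kT) / Z = (22.4·3.9126 + 117·0.27779 + 136·0.90248) / 5.0929 = 47.7 meV.

47.7 meV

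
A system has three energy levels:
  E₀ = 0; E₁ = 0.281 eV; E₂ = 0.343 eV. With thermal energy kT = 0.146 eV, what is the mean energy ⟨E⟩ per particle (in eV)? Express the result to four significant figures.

Eᵢ/kT = 0, 1.92466, 2.34932.
Z = Σ e^(−Eᵢ/kT) = e^(−0) + e^(−1.92466) + e^(−2.34932) = 1.00000 + 0.145925 + 0.0954340 = 1.24136.
⟨E⟩ = Σ Eᵢ e^(−Eᵢ/kT) / Z = (0·1.00000 + 0.281·0.145925 + 0.343·0.0954340) / 1.24136 = 0.05940 eV.

0.05940 eV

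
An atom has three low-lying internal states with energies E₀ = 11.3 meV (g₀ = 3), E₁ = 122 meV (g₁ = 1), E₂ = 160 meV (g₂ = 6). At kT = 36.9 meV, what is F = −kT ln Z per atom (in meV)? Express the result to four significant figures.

-31.11 meV

Eᵢ/kT = 0.306233, 3.30623, 4.33604.
Z = Σ gᵢe^(−Eᵢ/kT) = 3·e^(−0.306233) + 1·e^(−3.30623) + 6·e^(−4.33604) = 2.20865 + 0.0366541 + 0.0785295 = 2.32383.
F = −kT ln Z = −36.9 × ln(2.32383) = −36.9 × 0.843217 = -31.11 meV.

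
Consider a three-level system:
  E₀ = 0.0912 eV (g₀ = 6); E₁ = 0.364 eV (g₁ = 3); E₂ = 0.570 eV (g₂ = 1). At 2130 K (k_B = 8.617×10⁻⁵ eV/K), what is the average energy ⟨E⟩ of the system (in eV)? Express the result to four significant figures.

0.1238 eV

k_BT = 8.617×10⁻⁵ × 2130 K = 0.183542 eV.
Eᵢ/kT = 0.496889, 1.98320, 3.10556.
Z = Σ gᵢe^(−Eᵢ/kT) = 6·e^(−0.496889) + 3·e^(−1.98320) + 1·e^(−3.10556) = 3.65052 + 0.412884 + 0.0447994 = 4.10820.
⟨E⟩ = Σ Eᵢ gᵢe^(−Eᵢ/kT) / Z = (0.0912·3.65052 + 0.364·0.412884 + 0.570·0.0447994) / 4.10820 = 0.1238 eV.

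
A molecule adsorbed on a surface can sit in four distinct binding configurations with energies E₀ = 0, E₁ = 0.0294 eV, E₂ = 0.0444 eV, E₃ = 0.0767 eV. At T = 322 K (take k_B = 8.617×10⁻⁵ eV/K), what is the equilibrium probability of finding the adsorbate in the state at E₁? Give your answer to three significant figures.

k_BT = 8.617×10⁻⁵ × 322 K = 0.027747 eV.
Eᵢ/kT = 0, 1.0596, 1.6002, 2.7643.
Z = Σ e^(−Eᵢ/kT) = e^(−0) + e^(−1.0596) + e^(−1.6002) + e^(−2.7643) = 1.0000 + 0.34659 + 0.20186 + 0.063020 = 1.6115.
P₁ = e^(−E₁/kT) / Z = 0.34659/1.6115 = 0.215.

0.215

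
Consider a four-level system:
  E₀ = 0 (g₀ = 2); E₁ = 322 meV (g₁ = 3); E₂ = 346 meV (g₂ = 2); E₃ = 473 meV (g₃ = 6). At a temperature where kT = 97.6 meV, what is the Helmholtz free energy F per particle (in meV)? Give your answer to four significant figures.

Eᵢ/kT = 0, 3.29918, 3.54508, 4.84631.
Z = Σ gᵢe^(−Eᵢ/kT) = 2·e^(−0) + 3·e^(−3.29918) + 2·e^(−3.54508) + 6·e^(−4.84631) = 2.00000 + 0.110740 + 0.0577326 + 0.0471439 = 2.21562.
F = −kT ln Z = −97.6 × ln(2.21562) = −97.6 × 0.795532 = -77.64 meV.

-77.64 meV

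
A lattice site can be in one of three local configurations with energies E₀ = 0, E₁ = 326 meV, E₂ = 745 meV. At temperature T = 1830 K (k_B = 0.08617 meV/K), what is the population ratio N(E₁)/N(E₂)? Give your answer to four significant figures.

k_BT = 0.08617 × 1830 K = 157.691 meV.
n₁/n₂ = exp[−(E₁−E₂)/kT] = exp(−(-419 meV)/(157.691 meV)) = exp(2.65710) = 14.25.

14.25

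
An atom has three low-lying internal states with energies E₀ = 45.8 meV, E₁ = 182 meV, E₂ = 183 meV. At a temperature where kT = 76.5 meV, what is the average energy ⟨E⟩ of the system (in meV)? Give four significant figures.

Eᵢ/kT = 0.598693, 2.37908, 2.39216.
Z = Σ e^(−Eᵢ/kT) = e^(−0.598693) + e^(−2.37908) + e^(−2.39216) = 0.549529 + 0.0926358 + 0.0914320 = 0.733597.
⟨E⟩ = Σ Eᵢ e^(−Eᵢ/kT) / Z = (45.8·0.549529 + 182·0.0926358 + 183·0.0914320) / 0.733597 = 80.10 meV.

80.10 meV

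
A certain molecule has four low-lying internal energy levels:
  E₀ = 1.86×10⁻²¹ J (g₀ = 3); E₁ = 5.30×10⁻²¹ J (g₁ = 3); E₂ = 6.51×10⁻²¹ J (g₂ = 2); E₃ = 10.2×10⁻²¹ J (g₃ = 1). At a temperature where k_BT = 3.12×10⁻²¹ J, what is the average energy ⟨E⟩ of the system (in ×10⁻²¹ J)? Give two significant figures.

3.2 ×10⁻²¹ J

Eᵢ/kT = 0.5962, 1.699, 2.087, 3.269.
Z = Σ gᵢe^(−Eᵢ/kT) = 3·e^(−0.5962) + 3·e^(−1.699) + 2·e^(−2.087) + 1·e^(−3.269) = 1.653 + 0.5486 + 0.2481 + 0.03804 = 2.488.
⟨E⟩ = Σ Eᵢ gᵢe^(−Eᵢ/kT) / Z = (1.86·1.653 + 5.30·0.5486 + 6.51·0.2481 + 10.2·0.03804) / 2.488 = 3.2 ×10⁻²¹ J.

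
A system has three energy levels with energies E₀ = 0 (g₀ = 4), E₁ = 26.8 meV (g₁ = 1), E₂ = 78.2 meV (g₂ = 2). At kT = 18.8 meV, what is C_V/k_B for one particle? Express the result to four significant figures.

0.2286

Eᵢ/kT = 0, 1.42553, 4.15957.
Z = Σ gᵢe^(−Eᵢ/kT) = 4·e^(−0) + 1·e^(−1.42553) + 2·e^(−4.15957) = 4.00000 + 0.240381 + 0.0312285 = 4.27161.
⟨E⟩ = 2.07984 meV, ⟨E²⟩ = 85.1251 meV².
C_V/k_B = (⟨E²⟩ − ⟨E⟩²)/(kT)² = (85.1251 − 4.32573)/353.440 = 0.2286.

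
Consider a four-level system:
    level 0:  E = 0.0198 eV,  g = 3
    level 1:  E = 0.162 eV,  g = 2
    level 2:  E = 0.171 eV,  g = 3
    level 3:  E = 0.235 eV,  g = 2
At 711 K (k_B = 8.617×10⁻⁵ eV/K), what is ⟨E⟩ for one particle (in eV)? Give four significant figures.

0.04236 eV

k_BT = 8.617×10⁻⁵ × 711 K = 0.0612669 eV.
Eᵢ/kT = 0.323176, 2.64417, 2.79107, 3.83568.
Z = Σ gᵢe^(−Eᵢ/kT) = 3·e^(−0.323176) + 2·e^(−2.64417) + 3·e^(−2.79107) + 2·e^(−3.83568) = 2.17154 + 0.142129 + 0.184067 + 0.0431733 = 2.54091.
⟨E⟩ = Σ Eᵢ gᵢe^(−Eᵢ/kT) / Z = (0.0198·2.17154 + 0.162·0.142129 + 0.171·0.184067 + 0.235·0.0431733) / 2.54091 = 0.04236 eV.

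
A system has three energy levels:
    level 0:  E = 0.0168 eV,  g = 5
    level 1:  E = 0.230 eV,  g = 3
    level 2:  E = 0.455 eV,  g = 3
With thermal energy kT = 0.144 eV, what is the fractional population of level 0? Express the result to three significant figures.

0.858

Eᵢ/kT = 0.11667, 1.5972, 3.1597.
Z = Σ gᵢe^(−Eᵢ/kT) = 5·e^(−0.11667) + 3·e^(−1.5972) + 3·e^(−3.1597) = 4.4494 + 0.60739 + 0.12732 = 5.1841.
P₀ = g₀ e^(−E₀/kT) / Z = 4.4494/5.1841 = 0.858.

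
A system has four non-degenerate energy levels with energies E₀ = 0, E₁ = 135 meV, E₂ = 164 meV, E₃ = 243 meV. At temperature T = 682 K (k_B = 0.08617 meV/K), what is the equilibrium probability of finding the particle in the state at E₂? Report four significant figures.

0.05211

k_BT = 0.08617 × 682 K = 58.7679 meV.
Eᵢ/kT = 0, 2.29717, 2.79064, 4.13491.
Z = Σ e^(−Eᵢ/kT) = e^(−0) + e^(−2.29717) + e^(−2.79064) + e^(−4.13491) = 1.00000 + 0.100543 + 0.0613819 + 0.0160041 = 1.17793.
P₂ = e^(−E₂/kT) / Z = 0.0613819/1.17793 = 0.05211.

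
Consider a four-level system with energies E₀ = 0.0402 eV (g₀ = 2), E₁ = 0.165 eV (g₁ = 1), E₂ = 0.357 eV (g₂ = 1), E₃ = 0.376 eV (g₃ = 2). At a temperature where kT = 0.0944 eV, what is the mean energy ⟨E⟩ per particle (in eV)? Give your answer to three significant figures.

0.0671 eV

Eᵢ/kT = 0.42585, 1.7479, 3.7818, 3.9831.
Z = Σ gᵢe^(−Eᵢ/kT) = 2·e^(−0.42585) + 1·e^(−1.7479) + 1·e^(−3.7818) + 2·e^(−3.9831) = 1.3064 + 0.17414 + 0.022782 + 0.037256 = 1.5406.
⟨E⟩ = Σ Eᵢ gᵢe^(−Eᵢ/kT) / Z = (0.0402·1.3064 + 0.165·0.17414 + 0.357·0.022782 + 0.376·0.037256) / 1.5406 = 0.0671 eV.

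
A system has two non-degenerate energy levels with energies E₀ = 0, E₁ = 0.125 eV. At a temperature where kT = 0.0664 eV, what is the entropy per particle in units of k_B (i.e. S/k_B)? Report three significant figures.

Eᵢ/kT = 0, 1.8825.
Z = Σ e^(−Eᵢ/kT) = e^(−0) + e^(−1.8825) = 1.0000 + 0.15221 = 1.1522.
⟨E⟩ = Σ EᵢPᵢ = 0.016513 eV.
S/k_B = ln Z + ⟨E⟩/kT = ln(1.1522) + 0.016513/0.0664 = 0.14167 + 0.24869 = 0.390.

0.390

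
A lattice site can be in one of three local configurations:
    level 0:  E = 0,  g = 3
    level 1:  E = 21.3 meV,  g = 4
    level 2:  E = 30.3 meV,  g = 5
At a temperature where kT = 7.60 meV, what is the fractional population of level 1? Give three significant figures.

Eᵢ/kT = 0, 2.8026, 3.9868.
Z = Σ gᵢe^(−Eᵢ/kT) = 3·e^(−0) + 4·e^(−2.8026) + 5·e^(−3.9868) = 3.0000 + 0.24261 + 0.092795 = 3.3354.
P₁ = g₁ e^(−E₁/kT) / Z = 0.24261/3.3354 = 0.0727.

0.0727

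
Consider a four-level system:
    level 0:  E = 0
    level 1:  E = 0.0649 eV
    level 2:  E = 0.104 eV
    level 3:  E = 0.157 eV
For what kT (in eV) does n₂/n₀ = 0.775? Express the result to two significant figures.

n₂/n₀ = exp[−(E₂−E₀)/kT] = 0.775.
⇒ (E₂−E₀)/kT = ln(1/0.775) = ln(1.290) = 0.2546.
kT = 0.104 eV / 0.2546 = 0.41 eV.

0.41 eV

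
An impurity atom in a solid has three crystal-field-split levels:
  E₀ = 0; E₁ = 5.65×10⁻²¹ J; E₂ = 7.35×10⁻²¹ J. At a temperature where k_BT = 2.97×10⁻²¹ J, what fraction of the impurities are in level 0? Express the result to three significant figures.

Eᵢ/kT = 0, 1.9024, 2.4747.
Z = Σ e^(−Eᵢ/kT) = e^(−0) + e^(−1.9024) + e^(−2.4747) = 1.0000 + 0.14921 + 0.084188 = 1.2334.
P₀ = e^(−E₀/kT) / Z = 1.0000/1.2334 = 0.811.

0.811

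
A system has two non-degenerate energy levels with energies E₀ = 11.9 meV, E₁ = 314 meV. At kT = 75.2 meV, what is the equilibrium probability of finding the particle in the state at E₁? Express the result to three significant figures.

Eᵢ/kT = 0.15824, 4.1755.
Z = Σ e^(−Eᵢ/kT) = e^(−0.15824) + e^(−4.1755) = 0.85364 + 0.015368 = 0.86901.
P₁ = e^(−E₁/kT) / Z = 0.015368/0.86901 = 0.0177.

0.0177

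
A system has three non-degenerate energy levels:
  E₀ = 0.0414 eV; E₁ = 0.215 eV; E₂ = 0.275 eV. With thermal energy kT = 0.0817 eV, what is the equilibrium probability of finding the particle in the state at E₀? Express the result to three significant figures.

0.850

Eᵢ/kT = 0.50673, 2.6316, 3.3660.
Z = Σ e^(−Eᵢ/kT) = e^(−0.50673) + e^(−2.6316) + e^(−3.3660) = 0.60246 + 0.071963 + 0.034527 = 0.70895.
P₀ = e^(−E₀/kT) / Z = 0.60246/0.70895 = 0.850.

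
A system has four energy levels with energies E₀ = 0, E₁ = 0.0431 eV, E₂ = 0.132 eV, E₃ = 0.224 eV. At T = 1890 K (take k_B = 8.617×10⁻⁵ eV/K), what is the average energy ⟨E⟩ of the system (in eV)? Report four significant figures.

0.06020 eV

k_BT = 8.617×10⁻⁵ × 1890 K = 0.162861 eV.
Eᵢ/kT = 0, 0.264643, 0.810507, 1.37541.
Z = Σ e^(−Eᵢ/kT) = e^(−0) + e^(−0.264643) + e^(−0.810507) + e^(−1.37541) = 1.00000 + 0.767480 + 0.444633 + 0.252736 = 2.46485.
⟨E⟩ = Σ Eᵢ e^(−Eᵢ/kT) / Z = (0·1.00000 + 0.0431·0.767480 + 0.132·0.444633 + 0.224·0.252736) / 2.46485 = 0.06020 eV.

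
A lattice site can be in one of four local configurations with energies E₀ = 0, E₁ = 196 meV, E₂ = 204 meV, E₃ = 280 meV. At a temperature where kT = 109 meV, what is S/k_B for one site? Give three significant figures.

Eᵢ/kT = 0, 1.7982, 1.8716, 2.5688.
Z = Σ e^(−Eᵢ/kT) = e^(−0) + e^(−1.7982) + e^(−1.8716) + e^(−2.5688) = 1.0000 + 0.16560 + 0.15388 + 0.076627 = 1.3961.
⟨E⟩ = Σ EᵢPᵢ = 61.102 meV.
S/k_B = ln Z + ⟨E⟩/kT = ln(1.3961) + 61.102/109 = 0.33368 + 0.56057 = 0.894.

0.894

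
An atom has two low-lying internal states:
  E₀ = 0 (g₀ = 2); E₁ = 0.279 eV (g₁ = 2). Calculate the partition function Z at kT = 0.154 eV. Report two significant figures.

Eᵢ/kT = 0, 1.812.
Z = Σ gᵢe^(−Eᵢ/kT) = 2·e^(−0) + 2·e^(−1.812) = 2.000 + 0.3267 = 2.327.

Z = 2.3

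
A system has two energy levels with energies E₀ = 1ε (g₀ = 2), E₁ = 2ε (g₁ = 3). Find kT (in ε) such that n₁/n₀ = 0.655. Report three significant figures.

1.21 ε

n₁/n₀ = (g₁/g₀) exp[−(E₁−E₀)/kT] = 0.655.
⇒ (E₁−E₀)/kT = ln((3/2)/0.655) = ln(2.2901) = 0.82860.
kT = 1ε / 0.82860 = 1.21 ε.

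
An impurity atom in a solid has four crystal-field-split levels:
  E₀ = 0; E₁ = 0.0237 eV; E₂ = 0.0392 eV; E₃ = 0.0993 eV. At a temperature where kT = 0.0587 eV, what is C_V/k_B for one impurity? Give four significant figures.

Eᵢ/kT = 0, 0.403748, 0.667802, 1.69165.
Z = Σ e^(−Eᵢ/kT) = e^(−0) + e^(−0.403748) + e^(−0.667802) + e^(−1.69165) = 1.00000 + 0.667812 + 0.512835 + 0.184215 = 2.36486.
⟨E⟩ = 0.0229286 eV, ⟨E²⟩ = 0.00125995 eV².
C_V/k_B = (⟨E²⟩ − ⟨E⟩²)/(kT)² = (0.00125995 − 0.000525721)/0.00344569 = 0.2131.

0.2131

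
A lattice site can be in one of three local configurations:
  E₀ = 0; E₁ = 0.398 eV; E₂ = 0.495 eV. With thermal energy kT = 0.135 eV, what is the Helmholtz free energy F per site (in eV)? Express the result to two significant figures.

Eᵢ/kT = 0, 2.948, 3.667.
Z = Σ e^(−Eᵢ/kT) = e^(−0) + e^(−2.948) + e^(−3.667) = 1.000 + 0.05244 + 0.02555 = 1.078.
F = −kT ln Z = −0.135 × ln(1.078) = −0.135 × 0.07511 = -0.010 eV.

-0.010 eV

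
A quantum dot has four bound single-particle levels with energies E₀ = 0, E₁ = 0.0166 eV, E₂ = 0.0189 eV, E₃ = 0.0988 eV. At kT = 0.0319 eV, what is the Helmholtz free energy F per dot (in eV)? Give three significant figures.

Eᵢ/kT = 0, 0.52038, 0.59248, 3.0972.
Z = Σ e^(−Eᵢ/kT) = e^(−0) + e^(−0.52038) + e^(−0.59248) + e^(−3.0972) = 1.0000 + 0.59429 + 0.55295 + 0.045176 = 2.1924.
F = −kT ln Z = −0.0319 × ln(2.1924) = −0.0319 × 0.78500 = -0.0250 eV.

-0.0250 eV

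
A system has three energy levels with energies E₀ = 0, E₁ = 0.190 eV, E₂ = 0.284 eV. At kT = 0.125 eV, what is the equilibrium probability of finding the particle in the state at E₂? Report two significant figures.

Eᵢ/kT = 0, 1.520, 2.272.
Z = Σ e^(−Eᵢ/kT) = e^(−0) + e^(−1.520) + e^(−2.272) = 1.000 + 0.2187 + 0.1031 = 1.322.
P₂ = e^(−E₂/kT) / Z = 0.1031/1.322 = 0.078.

0.078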